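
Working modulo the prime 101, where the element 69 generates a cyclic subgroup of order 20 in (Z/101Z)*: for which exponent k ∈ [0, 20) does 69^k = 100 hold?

Successive powers of 69 modulo 101:
  69^0=1  69^1=69  69^2=14  69^3=57  69^4=95  69^5=91
  69^6=17  69^7=62  69^8=36  69^9=60  69^10=100
So 69^10 ≡ 100 (mod 101), giving k = 10.

10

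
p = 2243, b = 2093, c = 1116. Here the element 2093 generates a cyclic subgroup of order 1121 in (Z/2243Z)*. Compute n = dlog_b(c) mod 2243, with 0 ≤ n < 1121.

Baby-step giant-step with m = ceil(sqrt(1121)) = 34.
Baby table (2093^j mod 2243 for j=0..33):
  0:1  1:2093  2:70  3:715  4:414  5:704  6:2064  7:2177
  8:928  9:2109  10:2156  11:1835  12:639  13:599  14:2113  15:1556
  16:2115  17:1256  18:12  19:443  20:840  21:1851  22:482  23:1719
  24:95  25:1451  26:2164  27:635  28:1199  29:1833  30:939  31:459
  32:683  33:728
Giant step factor: 2093^(-34) ≡ 717 (mod 2243).
Scan 1116·717^i mod 2243 for i = 0, 1, …:
  i=0: 1116   i=1: 1664   i=2: 2055   i=3: 2027
  i=4: 2138   i=5: 977   i=6: 693   i=7: 1178
  i=8: 1258   i=9: 300     …   i=31: 2081
  i=32: 482
Match at i=32, j=22: n = 32·34 + 22 = 1110.

1110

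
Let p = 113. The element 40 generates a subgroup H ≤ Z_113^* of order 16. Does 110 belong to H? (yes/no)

no

⟨40⟩ has order 16; its elements mod 113 are {1, 15, 18, 35, 40, 42, 44, 48, 65, 69, 71, 73, 78, 95, 98, 112}.
110 is not in this set.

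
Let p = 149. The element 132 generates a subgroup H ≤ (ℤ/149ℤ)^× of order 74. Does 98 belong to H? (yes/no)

no

98 ∈ ⟨132⟩ iff 98^74 ≡ 1 (mod 149), since |⟨132⟩| = 74.
98^74 mod 149 = 148.
Since 148 ≠ 1, 98 does not lie in the subgroup.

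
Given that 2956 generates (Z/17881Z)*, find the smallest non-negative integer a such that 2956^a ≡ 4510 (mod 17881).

Baby-step giant-step with m = ceil(sqrt(17880)) = 134.
Baby table (2956^j mod 17881 for j=0..133):
  0:1  1:2956  2:12008  3:1863  4:17561  5:1773  6:1855  7:11794
  8:12995  9:4832  10:14354  11:16692  12:7873  13:9407  14:2137  15:4979
  16:1861  17:11649  18:13519  19:16010  20:12434  21:9449  22:1122  23:8647
  24:8583  25:16090  26:16461  27:4515  28:7114  29:928  30:7375  31:3561
  32:12288  33:7017  34:292  35:4864  36:1660  37:7566  38:13846  39:17048
  40:5230  41:10696  42:3768  43:16226  44:7214  45:10432  46:10148  47:11051
  48:16050  49:5507  50:6982  51:4118  52:13728  53:7979  54:885  55:5434
  56:5766  57:3703  58:2896  59:13458  60:14504  61:13067  62:3092  63:2761
  64:7780  65:2714  66:11896  67:10530  68:13740  69:7689  70:1933  71:9909
  72:1926  73:7098  74:7275  75:11938  76:9515  77:17408  78:14411  79:6374
  80:12851  81:8312  82:1778  83:16635  84:310  85:4429  86:3232  87:5338
  88:8086  89:13200  90:2858  91:8416  92:5225  93:13797  94:15252  95:6911
  96:8814  97:1567  98:873  99:5724  100:4718  101:17109  102:6736  103:10063
  104:10125  105:14587  106:8081  107:16301  108:14342  109:16982  110:6825  111:4932
  112:5977  113:1584  114:15363  115:13169  116:627  117:11669  118:1115  119:5836
  120:13932  121:3049  122:820  123:9985  124:12010  125:7775  126:5815  127:5499
  128:1215  129:15340  130:16705  131:10539  132:4582  133:8475
Giant step factor: 2956^(-134) ≡ 6004 (mod 17881).
Scan 4510·6004^i mod 17881 for i = 0, 1, …:
  i=0: 4510   i=1: 6206   i=2: 14701   i=3: 4188
  i=4: 4066   i=5: 4699   i=6: 14459   i=7: 17462
  i=8: 5545   i=9: 15639     …   i=19: 14196
  i=20: 11938
Match at i=20, j=75: a = 20·134 + 75 = 2755.

2755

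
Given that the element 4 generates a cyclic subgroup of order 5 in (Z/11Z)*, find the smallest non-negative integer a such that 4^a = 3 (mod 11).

Successive powers of 4 modulo 11:
  4^0=1  4^1=4  4^2=5  4^3=9  4^4=3
So 4^4 ≡ 3 (mod 11), giving a = 4.

4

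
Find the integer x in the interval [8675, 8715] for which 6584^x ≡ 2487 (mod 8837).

8675

Compute 6584^8675 mod 8837 = 2487, then multiply by 6584 repeatedly:
  6584^8675=2487
Found 2487 at exponent 8675.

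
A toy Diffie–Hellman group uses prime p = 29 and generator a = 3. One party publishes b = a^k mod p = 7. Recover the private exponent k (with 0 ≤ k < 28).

8

Successive powers of 3 modulo 29:
  3^0=1  3^1=3  3^2=9  3^3=27  3^4=23  3^5=11
  3^6=4  3^7=12  3^8=7
So 3^8 ≡ 7 (mod 29), giving k = 8.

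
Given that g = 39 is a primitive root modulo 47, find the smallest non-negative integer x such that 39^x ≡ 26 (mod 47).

Baby-step giant-step with m = ceil(sqrt(46)) = 7.
Baby table (39^j mod 47 for j=0..6):
  0:1  1:39  2:17  3:5  4:7  5:38  6:25
Giant step factor: 39^(-7) ≡ 43 (mod 47).
Scan 26·43^i mod 47 for i = 0, 1, …:
  i=0: 26   i=1: 37   i=2: 40   i=3: 28
  i=4: 29   i=5: 25
Match at i=5, j=6: x = 5·7 + 6 = 41.

41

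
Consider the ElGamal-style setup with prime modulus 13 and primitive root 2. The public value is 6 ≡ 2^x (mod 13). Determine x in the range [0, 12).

Successive powers of 2 modulo 13:
  2^0=1  2^1=2  2^2=4  2^3=8  2^4=3  2^5=6
So 2^5 ≡ 6 (mod 13), giving x = 5.

5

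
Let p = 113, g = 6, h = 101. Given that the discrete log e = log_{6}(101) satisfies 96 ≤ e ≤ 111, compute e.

101

Compute 6^96 mod 113 = 49, then multiply by 6 repeatedly:
  6^96=49  6^97=68  6^98=69  6^99=75  6^100=111
  6^101=101
Found 101 at exponent 101.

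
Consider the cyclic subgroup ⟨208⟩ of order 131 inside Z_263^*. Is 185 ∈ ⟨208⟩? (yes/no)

185 ∈ ⟨208⟩ iff 185^131 ≡ 1 (mod 263), since |⟨208⟩| = 131.
185^131 mod 263 = 262.
Since 262 ≠ 1, 185 does not lie in the subgroup.

no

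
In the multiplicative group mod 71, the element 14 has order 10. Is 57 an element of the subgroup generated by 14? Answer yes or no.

yes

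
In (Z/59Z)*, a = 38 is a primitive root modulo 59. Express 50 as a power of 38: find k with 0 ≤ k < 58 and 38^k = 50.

39

Baby-step giant-step with m = ceil(sqrt(58)) = 8.
Baby table (38^j mod 59 for j=0..7):
  0:1  1:38  2:28  3:2  4:17  5:56  6:4  7:34
Giant step factor: 38^(-8) ≡ 49 (mod 59).
Scan 50·49^i mod 59 for i = 0, 1, …:
  i=0: 50   i=1: 31   i=2: 44   i=3: 32
  i=4: 34
Match at i=4, j=7: k = 4·8 + 7 = 39.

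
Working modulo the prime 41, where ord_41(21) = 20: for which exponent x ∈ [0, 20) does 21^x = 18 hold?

4

Successive powers of 21 modulo 41:
  21^0=1  21^1=21  21^2=31  21^3=36  21^4=18
So 21^4 ≡ 18 (mod 41), giving x = 4.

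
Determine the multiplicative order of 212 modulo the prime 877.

The order of 212 must divide p − 1 = 876 = 2^2 · 3 · 73.
Divisors: 1, 2, 3, 4, 6, 12, 73, 146, 219, 292, 438, 876.
Check each in increasing order: 212^1 ≡ 212;  212^2 ≡ 217;  212^3 ≡ 400;  212^4 ≡ 608;  212^6 ≡ 386;  212^12 ≡ 783;  212^73 ≡ 283;  212^146 ≡ 282;  212^219 ≡ 876;  212^292 ≡ 594;  212^438 ≡ 1.
Smallest exponent giving 1 is 438.

438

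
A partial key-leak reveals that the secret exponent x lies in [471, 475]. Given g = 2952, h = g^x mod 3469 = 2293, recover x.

Compute 2952^471 mod 3469 = 2780, then multiply by 2952 repeatedly:
  2952^471=2780  2952^472=2375  2952^473=151  2952^474=1720  2952^475=2293
Found 2293 at exponent 475.

475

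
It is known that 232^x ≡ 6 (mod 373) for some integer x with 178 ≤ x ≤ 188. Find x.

181

Compute 232^178 mod 373 = 71, then multiply by 232 repeatedly:
  232^178=71  232^179=60  232^180=119  232^181=6
Found 6 at exponent 181.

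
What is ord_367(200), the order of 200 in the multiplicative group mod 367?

The order of 200 must divide p − 1 = 366 = 2 · 3 · 61.
Divisors: 1, 2, 3, 6, 61, 122, 183, 366.
Check each in increasing order: 200^1 ≡ 200;  200^2 ≡ 364;  200^3 ≡ 134;  200^6 ≡ 340;  200^61 ≡ 1.
Smallest exponent giving 1 is 61.

61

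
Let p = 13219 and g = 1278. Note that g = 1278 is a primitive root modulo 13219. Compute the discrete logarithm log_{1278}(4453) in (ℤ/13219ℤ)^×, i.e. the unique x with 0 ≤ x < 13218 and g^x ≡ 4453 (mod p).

Baby-step giant-step with m = ceil(sqrt(13218)) = 115.
Baby table (1278^j mod 13219 for j=0..114):
  0:1  1:1278  2:7347  3:3976  4:5232  5:10901  6:11871  7:8945
  8:10494  9:7266  10:6210  11:4980  12:6101  13:11087  14:11637  15:711
  16:9766  17:2212  18:11289  19:5413  20:4277  21:6559  22:1556  23:5718
  24:10716  25:164  26:11307  27:1979  28:4333  29:12032  30:3199  31:3651
  32:12890  33:2546  34:1914  35:577  36:10361  37:9139  38:7265  39:4932
  40:10852  41:2125  42:5855  43:736  44:2059  45:821  46:4937  47:4023
  48:12422  49:12516  50:458  51:3688  52:7300  53:10005  54:3617  55:9095
  56:3909  57:12139  58:7755  59:9859  60:2095  61:7172  62:5049  63:1750
  64:2489  65:8382  66:4806  67:8452  68:1733  69:7201  70:2454  71:3309
  72:12041  73:1482  74:3679  75:9017  76:9977  77:7490  78:1664  79:11552
  80:11052  81:6564  82:7946  83:2796  84:4158  85:13105  86:12936  87:8458
  88:9401  89:11626  90:13091  91:8263  92:11352  93:6613  94:4473  95:5886
  96:697  97:5093  98:5106  99:8501  100:11479  101:10291  102:12212  103:8516
  104:4211  105:1525  106:5757  107:7682  108:9098  109:7743  110:7742  111:6464
  112:12336  113:8360  114:3128
Giant step factor: 1278^(-115) ≡ 1619 (mod 13219).
Scan 4453·1619^i mod 13219 for i = 0, 1, …:
  i=0: 4453   i=1: 5052   i=2: 9846   i=3: 11779
  i=4: 8403   i=5: 2106   i=6: 12331   i=7: 3199
Match at i=7, j=30: x = 7·115 + 30 = 835.

835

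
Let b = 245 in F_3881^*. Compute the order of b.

1940

The order of 245 must divide p − 1 = 3880 = 2^3 · 5 · 97.
Divisors: 1, 2, 4, 5, 8, 10, 20, 40, 97, 194, 388, 485, 776, 970, 1940, 3880.
Check each in increasing order: 245^1 ≡ 245;  245^2 ≡ 1810;  245^4 ≡ 536;  245^5 ≡ 3247;  245^8 ≡ 102;  245^10 ≡ 2213;  245^20 ≡ 3428;  245^40 ≡ 3397;  245^97 ≡ 3610;  245^194 ≡ 3583;  245^388 ≡ 3422;  245^485 ≡ 197;  245^776 ≡ 1107;  245^970 ≡ 3880;  245^1940 ≡ 1.
Smallest exponent giving 1 is 1940.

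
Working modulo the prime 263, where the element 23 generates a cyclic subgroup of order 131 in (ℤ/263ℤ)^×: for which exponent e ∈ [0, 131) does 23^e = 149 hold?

48

Baby-step giant-step with m = ceil(sqrt(131)) = 12.
Baby table (23^j mod 263 for j=0..11):
  0:1  1:23  2:3  3:69  4:9  5:207  6:27  7:95
  8:81  9:22  10:243  11:66
Giant step factor: 23^(-12) ≡ 206 (mod 263).
Scan 149·206^i mod 263 for i = 0, 1, …:
  i=0: 149   i=1: 186   i=2: 181   i=3: 203
  i=4: 1
Match at i=4, j=0: e = 4·12 + 0 = 48.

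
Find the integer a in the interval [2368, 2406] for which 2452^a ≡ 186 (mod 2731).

2382

Compute 2452^2368 mod 2731 = 1646, then multiply by 2452 repeatedly:
  2452^2368=1646  2452^2369=2305  2452^2370=1421  2452^2371=2267  2452^2372=1099
  2452^2373=1982  2452^2374=1415  2452^2375=1210  2452^2376=1054  2452^2377=882
  2452^2378=2443  2452^2379=1153  2452^2380=571  2452^2381=1820  2452^2382=186
Found 186 at exponent 2382.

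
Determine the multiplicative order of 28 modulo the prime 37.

The order of 28 must divide p − 1 = 36 = 2^2 · 3^2.
Divisors: 1, 2, 3, 4, 6, 9, 12, 18, 36.
Check each in increasing order: 28^1 ≡ 28;  28^2 ≡ 7;  28^3 ≡ 11;  28^4 ≡ 12;  28^6 ≡ 10;  28^9 ≡ 36;  28^12 ≡ 26;  28^18 ≡ 1.
Smallest exponent giving 1 is 18.

18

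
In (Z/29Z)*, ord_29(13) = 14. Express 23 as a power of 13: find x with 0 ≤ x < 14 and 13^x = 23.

12

Successive powers of 13 modulo 29:
  13^0=1  13^1=13  13^2=24  13^3=22  13^4=25  13^5=6
  13^6=20  13^7=28  13^8=16  13^9=5  13^10=7  13^11=4
  13^12=23
So 13^12 ≡ 23 (mod 29), giving x = 12.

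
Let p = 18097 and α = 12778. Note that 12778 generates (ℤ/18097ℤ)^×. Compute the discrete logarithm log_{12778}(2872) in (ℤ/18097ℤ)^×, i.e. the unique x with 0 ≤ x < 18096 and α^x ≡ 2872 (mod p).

Baby-step giant-step with m = ceil(sqrt(18096)) = 135.
Baby table (12778^j mod 18097 for j=0..134):
  0:1  1:12778  2:6150  3:7526  4:17867  5:10871  6:15163  7:6332
  8:16706  9:15153  10:5231  11:9497  12:12281  13:7531  14:9369  15:5427
  16:16599  17:5182  18:16770  19:483  20:697  21:2542  22:15658  23:15589
  24:2563  25:12541  26:18060  27:15833  28:7711  29:11090  30:8510  31:14004
  32:18073  33:977  34:15273  35:346  36:5520  37:10551  38:16125  39:10905
  40:15287  41:16365  42:1135  43:7333  44:12905  45:226  46:10405  47:14528
  48:17855  49:2311  50:13751  51:6505  52:1369  53:11380  54:4245  55:5901
  56:10876  57:6665  58:888  59:45  60:14003  61:5295  62:12924  63:7747
  64:576  65:12746  66:13485  67:9793  68:12296  69:134  70:11134  71:9735
  72:13149  73:5374  74:8954  75:4978  76:16026  77:12673  78:3638  79:13268
  80:5808  81:16924  82:13819  83:6753  84:3338  85:16432  86:6702  87:3152
  88:10431  89:2913  90:14882  91:17017  92:7771  93:17696  94:15570  95:13139
  96:4273  97:1745  98:2106  99:229  100:12545  101:14881  102:4239  103:1621
  104:10170  105:15800  106:2268  107:7207  108:13510  109:3497  110:3173  111:7314
  112:5384  113:10055  114:12187  115:801  116:10373  117:3766  118:2025  119:14837
  120:3014  121:2476  122:4772  123:7823  124:12563  125:9624  126:6357  127:10410
  128:6030  129:12411  130:3747  131:12601  132:6569  133:4796  134:6846
Giant step factor: 12778^(-135) ≡ 6364 (mod 18097).
Scan 2872·6364^i mod 18097 for i = 0, 1, …:
  i=0: 2872   i=1: 17535   i=2: 6638   i=3: 5834
  i=4: 10629   i=5: 14467   i=6: 8549   i=7: 6254
  i=8: 5153   i=9: 1928     …   i=92: 16897
  i=93: 134
Match at i=93, j=69: x = 93·135 + 69 = 12624.

12624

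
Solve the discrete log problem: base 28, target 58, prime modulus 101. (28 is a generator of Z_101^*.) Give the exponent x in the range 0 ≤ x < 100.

72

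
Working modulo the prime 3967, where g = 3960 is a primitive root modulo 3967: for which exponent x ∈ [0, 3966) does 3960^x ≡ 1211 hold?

1379

Baby-step giant-step with m = ceil(sqrt(3966)) = 63.
Baby table (3960^j mod 3967 for j=0..62):
  0:1  1:3960  2:49  3:3624  4:2401  5:3028  6:2606  7:1593
  8:750  9:2684  10:1047  11:605  12:3699  13:1876  14:2736  15:683
  16:3153  17:1731  18:3751  19:1512  20:1317  21:2682  22:1061  23:507
  24:418  25:1041  26:647  27:3405  28:3934  29:231  30:2350  31:3385
  32:107  33:3218  34:1276  35:2969  36:3019  37:2669  38:1152  39:3837
  40:910  41:1564  42:953  43:1263  44:3060  45:2382  46:3161  47:1675
  48:176  49:2735  50:690  51:3104  52:2074  53:1350  54:2451  55:2678
  56:1089  57:311  58:1790  59:3338  60:436  61:915  62:1529
Giant step factor: 3960^(-63) ≡ 904 (mod 3967).
Scan 1211·904^i mod 3967 for i = 0, 1, …:
  i=0: 1211   i=1: 3819   i=2: 1086   i=3: 1895
  i=4: 3303   i=5: 2728   i=6: 2605   i=7: 2489
  i=8: 767   i=9: 3110     …   i=20: 3446
  i=21: 1089
Match at i=21, j=56: x = 21·63 + 56 = 1379.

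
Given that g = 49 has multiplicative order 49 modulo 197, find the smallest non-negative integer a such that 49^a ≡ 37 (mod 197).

Successive powers of 49 modulo 197:
  49^0=1  49^1=49  49^2=37
So 49^2 ≡ 37 (mod 197), giving a = 2.

2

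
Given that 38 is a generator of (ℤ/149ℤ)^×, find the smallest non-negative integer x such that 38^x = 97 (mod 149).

5

Successive powers of 38 modulo 149:
  38^0=1  38^1=38  38^2=103  38^3=40  38^4=30  38^5=97
So 38^5 ≡ 97 (mod 149), giving x = 5.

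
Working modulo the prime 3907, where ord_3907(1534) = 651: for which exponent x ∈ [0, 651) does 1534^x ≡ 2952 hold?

625

Baby-step giant-step with m = ceil(sqrt(651)) = 26.
Baby table (1534^j mod 3907 for j=0..25):
  0:1  1:1534  2:1142  3:1492  4:3133  5:412  6:2981  7:1664
  8:1305  9:1486  10:1743  11:1374  12:1843  13:2401  14:2740  15:3135
  16:3480  17:1358  18:741  19:3664  20:2310  21:3798  22:795  23:546
  24:1466  25:2319
Giant step factor: 1534^(-26) ≡ 2952 (mod 3907).
Scan 2952·2952^i mod 3907 for i = 0, 1, …:
  i=0: 2952   i=1: 1694   i=2: 3635   i=3: 1898
  i=4: 258   i=5: 3658   i=6: 3375   i=7: 150
  i=8: 1309   i=9: 145     …   i=23: 3259
  i=24: 1534
Match at i=24, j=1: x = 24·26 + 1 = 625.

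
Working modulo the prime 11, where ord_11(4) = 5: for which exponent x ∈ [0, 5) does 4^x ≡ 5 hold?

2

Successive powers of 4 modulo 11:
  4^0=1  4^1=4  4^2=5
So 4^2 ≡ 5 (mod 11), giving x = 2.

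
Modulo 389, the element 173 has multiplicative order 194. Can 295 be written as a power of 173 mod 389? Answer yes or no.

yes

295 ∈ ⟨173⟩ iff 295^194 ≡ 1 (mod 389), since |⟨173⟩| = 194.
295^194 mod 389 = 1.
Since 1 = 1, 295 lies in the subgroup.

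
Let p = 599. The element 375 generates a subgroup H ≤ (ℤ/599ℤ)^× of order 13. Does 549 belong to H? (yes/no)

no

⟨375⟩ has order 13; its elements mod 599 are {1, 19, 212, 270, 335, 338, 361, 375, 421, 432, 434, 459, 536}.
549 is not in this set.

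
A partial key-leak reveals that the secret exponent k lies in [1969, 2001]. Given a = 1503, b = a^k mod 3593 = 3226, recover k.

2000

Compute 1503^1969 mod 3593 = 3476, then multiply by 1503 repeatedly:
  1503^1969=3476  1503^1970=206  1503^1971=620  1503^1972=1273  1503^1973=1843
  1503^1974=3419  1503^1975=767  1503^1976=3041  1503^1977=327  1503^1978=2833
  1503^1979=294  1503^1980=3536  1503^1981=561  1503^1982=2421  1503^1983=2647
  1503^1984=990  1503^1985=468  1503^1986=2769  1503^1987=1113  1503^1988=2094
  1503^1989=3407  1503^1990=696  1503^1991=525  1503^1992=2208  1503^1993=2285
  1503^1994=3040  1503^1995=2417  1503^1996=228  1503^1997=1349  1503^1998=1095
  1503^1999=191  1503^2000=3226
Found 3226 at exponent 2000.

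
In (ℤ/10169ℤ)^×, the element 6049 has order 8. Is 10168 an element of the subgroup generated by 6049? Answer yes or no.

yes

⟨6049⟩ has order 8; its elements mod 10169 are {1, 2339, 3532, 4120, 6049, 6637, 7830, 10168}.
10168 is in this set.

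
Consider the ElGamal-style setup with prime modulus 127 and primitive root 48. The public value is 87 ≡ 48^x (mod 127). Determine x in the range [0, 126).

78

Baby-step giant-step with m = ceil(sqrt(126)) = 12.
Baby table (48^j mod 127 for j=0..11):
  0:1  1:48  2:18  3:102  4:70  5:58  6:117  7:28
  8:74  9:123  10:62  11:55
Giant step factor: 48^(-12) ≡ 47 (mod 127).
Scan 87·47^i mod 127 for i = 0, 1, …:
  i=0: 87   i=1: 25   i=2: 32   i=3: 107
  i=4: 76   i=5: 16   i=6: 117
Match at i=6, j=6: x = 6·12 + 6 = 78.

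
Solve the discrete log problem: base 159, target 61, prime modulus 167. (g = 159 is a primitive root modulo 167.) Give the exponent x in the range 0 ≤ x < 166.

Baby-step giant-step with m = ceil(sqrt(166)) = 13.
Baby table (159^j mod 167 for j=0..12):
  0:1  1:159  2:64  3:156  4:88  5:131  6:121  7:34
  8:62  9:5  10:127  11:153  12:112
Giant step factor: 159^(-13) ≡ 52 (mod 167).
Scan 61·52^i mod 167 for i = 0, 1, …:
  i=0: 61   i=1: 166   i=2: 115   i=3: 135
  i=4: 6   i=5: 145   i=6: 25   i=7: 131
Match at i=7, j=5: x = 7·13 + 5 = 96.

96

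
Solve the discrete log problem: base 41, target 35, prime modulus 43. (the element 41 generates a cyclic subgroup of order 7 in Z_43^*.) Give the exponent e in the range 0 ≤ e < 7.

3

Successive powers of 41 modulo 43:
  41^0=1  41^1=41  41^2=4  41^3=35
So 41^3 ≡ 35 (mod 43), giving e = 3.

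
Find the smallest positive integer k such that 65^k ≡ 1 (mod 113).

16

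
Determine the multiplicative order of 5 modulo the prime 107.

106

The order of 5 must divide p − 1 = 106 = 2 · 53.
Divisors: 1, 2, 53, 106.
Check each in increasing order: 5^1 ≡ 5;  5^2 ≡ 25;  5^53 ≡ 106;  5^106 ≡ 1.
Smallest exponent giving 1 is 106.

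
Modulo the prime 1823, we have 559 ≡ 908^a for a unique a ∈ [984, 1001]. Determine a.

989

Compute 908^984 mod 1823 = 1122, then multiply by 908 repeatedly:
  908^984=1122  908^985=1542  908^986=72  908^987=1571  908^988=882
  908^989=559
Found 559 at exponent 989.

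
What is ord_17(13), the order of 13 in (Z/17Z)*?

The order of 13 must divide p − 1 = 16 = 2^4.
Divisors: 1, 2, 4, 8, 16.
Check each in increasing order: 13^1 ≡ 13;  13^2 ≡ 16;  13^4 ≡ 1.
Smallest exponent giving 1 is 4.

4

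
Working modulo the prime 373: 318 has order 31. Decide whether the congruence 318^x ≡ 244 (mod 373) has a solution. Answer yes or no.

244 ∈ ⟨318⟩ iff 244^31 ≡ 1 (mod 373), since |⟨318⟩| = 31.
244^31 mod 373 = 104.
Since 104 ≠ 1, 244 does not lie in the subgroup.

no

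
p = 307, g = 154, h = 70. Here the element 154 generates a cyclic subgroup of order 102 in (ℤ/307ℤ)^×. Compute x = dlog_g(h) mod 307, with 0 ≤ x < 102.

80

Baby-step giant-step with m = ceil(sqrt(102)) = 11.
Baby table (154^j mod 307 for j=0..10):
  0:1  1:154  2:77  3:192  4:96  5:48  6:24  7:12
  8:6  9:3  10:155
Giant step factor: 154^(-11) ≡ 206 (mod 307).
Scan 70·206^i mod 307 for i = 0, 1, …:
  i=0: 70   i=1: 298   i=2: 295   i=3: 291
  i=4: 81   i=5: 108   i=6: 144   i=7: 192
Match at i=7, j=3: x = 7·11 + 3 = 80.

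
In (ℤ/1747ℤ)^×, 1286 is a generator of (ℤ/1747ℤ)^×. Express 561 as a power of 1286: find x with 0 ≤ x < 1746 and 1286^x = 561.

1154

Baby-step giant-step with m = ceil(sqrt(1746)) = 42.
Baby table (1286^j mod 1747 for j=0..41):
  0:1  1:1286  2:1134  3:1326  4:164  5:1264  6:794  7:836
  8:691  9:1150  10:938  11:838  12:1516  13:1671  14:96  15:1166
  16:550  17:1512  18:21  19:801  20:1103  21:1641  22:1697  23:339
  24:951  25:86  26:535  27:1439  28:481  29:128  30:390  31:151
  32:269  33:28  34:1068  35:306  36:441  37:1098  38:452  39:1268
  40:697  41:131
Giant step factor: 1286^(-42) ≡ 614 (mod 1747).
Scan 561·614^i mod 1747 for i = 0, 1, …:
  i=0: 561   i=1: 295   i=2: 1189   i=3: 1547
  i=4: 1237   i=5: 1320   i=6: 1619   i=7: 23
  i=8: 146   i=9: 547     …   i=26: 90
  i=27: 1103
Match at i=27, j=20: x = 27·42 + 20 = 1154.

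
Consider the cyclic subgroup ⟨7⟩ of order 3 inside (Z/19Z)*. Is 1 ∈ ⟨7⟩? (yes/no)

⟨7⟩ has order 3; its elements mod 19 are {1, 7, 11}.
1 is in this set.

yes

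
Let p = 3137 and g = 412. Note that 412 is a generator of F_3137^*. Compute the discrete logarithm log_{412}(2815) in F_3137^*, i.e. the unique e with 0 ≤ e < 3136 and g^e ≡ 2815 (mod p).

Baby-step giant-step with m = ceil(sqrt(3136)) = 56.
Baby table (412^j mod 3137 for j=0..55):
  0:1  1:412  2:346  3:1387  4:510  5:3078  6:788  7:1545
  8:2866  9:1280  10:344  11:563  12:2955  13:304  14:2905  15:1663
  16:1290  17:1327  18:886  19:1140  20:2267  21:2315  22:132  23:1055
  24:1754  25:1138  26:1443  27:1623  28:495  29:35  30:1872  31:2699
  32:1490  33:2165  34:1072  35:2484  36:746  37:3063  38:882  39:2629
  40:883  41:3041  42:1229  43:1291  44:1739  45:1232  46:2527  47:2777
  48:2256  49:920  50:2600  51:1483  52:2418  53:1787  54:2186  55:313
Giant step factor: 412^(-56) ≡ 620 (mod 3137).
Scan 2815·620^i mod 3137 for i = 0, 1, …:
  i=0: 2815   i=1: 1128   i=2: 2946   i=3: 786
  i=4: 1085   i=5: 1382   i=6: 439   i=7: 2398
  i=8: 2959   i=9: 2572     …   i=25: 355
  i=26: 510
Match at i=26, j=4: e = 26·56 + 4 = 1460.

1460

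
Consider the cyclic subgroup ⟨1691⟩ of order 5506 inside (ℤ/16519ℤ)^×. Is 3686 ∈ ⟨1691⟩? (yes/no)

no

3686 ∈ ⟨1691⟩ iff 3686^5506 ≡ 1 (mod 16519), since |⟨1691⟩| = 5506.
3686^5506 mod 16519 = 11055.
Since 11055 ≠ 1, 3686 does not lie in the subgroup.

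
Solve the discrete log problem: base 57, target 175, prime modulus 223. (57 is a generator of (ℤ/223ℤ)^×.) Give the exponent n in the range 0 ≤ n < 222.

128

Baby-step giant-step with m = ceil(sqrt(222)) = 15.
Baby table (57^j mod 223 for j=0..14):
  0:1  1:57  2:127  3:103  4:73  5:147  6:128  7:160
  8:200  9:27  10:201  11:84  12:105  13:187  14:178
Giant step factor: 57^(-15) ≡ 221 (mod 223).
Scan 175·221^i mod 223 for i = 0, 1, …:
  i=0: 175   i=1: 96   i=2: 31   i=3: 161
  i=4: 124   i=5: 198   i=6: 50   i=7: 123
  i=8: 200
Match at i=8, j=8: n = 8·15 + 8 = 128.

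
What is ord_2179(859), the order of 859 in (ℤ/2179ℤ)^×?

1089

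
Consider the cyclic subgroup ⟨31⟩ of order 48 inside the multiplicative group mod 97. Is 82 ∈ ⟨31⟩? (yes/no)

no

82 ∈ ⟨31⟩ iff 82^48 ≡ 1 (mod 97), since |⟨31⟩| = 48.
82^48 mod 97 = 96.
Since 96 ≠ 1, 82 does not lie in the subgroup.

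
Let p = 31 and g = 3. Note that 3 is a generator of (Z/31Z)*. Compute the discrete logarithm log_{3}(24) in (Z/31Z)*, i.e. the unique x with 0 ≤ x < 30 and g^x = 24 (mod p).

13

Successive powers of 3 modulo 31:
  3^0=1  3^1=3  3^2=9  3^3=27  3^4=19  3^5=26
  3^6=16  3^7=17  3^8=20  3^9=29  3^10=25  3^11=13
  3^12=8  3^13=24
So 3^13 ≡ 24 (mod 31), giving x = 13.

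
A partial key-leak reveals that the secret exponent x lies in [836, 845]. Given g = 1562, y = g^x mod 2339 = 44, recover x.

844

Compute 1562^836 mod 2339 = 1387, then multiply by 1562 repeatedly:
  1562^836=1387  1562^837=580  1562^838=767  1562^839=486  1562^840=1296
  1562^841=1117  1562^842=2199  1562^843=1186  1562^844=44
Found 44 at exponent 844.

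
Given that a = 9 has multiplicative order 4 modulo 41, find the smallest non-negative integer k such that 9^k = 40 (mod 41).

2

Successive powers of 9 modulo 41:
  9^0=1  9^1=9  9^2=40
So 9^2 ≡ 40 (mod 41), giving k = 2.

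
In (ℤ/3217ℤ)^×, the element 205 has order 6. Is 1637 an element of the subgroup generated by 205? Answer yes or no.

⟨205⟩ has order 6; its elements mod 3217 are {1, 204, 205, 3012, 3013, 3216}.
1637 is not in this set.

no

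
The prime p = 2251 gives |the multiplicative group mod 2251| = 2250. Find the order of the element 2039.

750

The order of 2039 must divide p − 1 = 2250 = 2 · 3^2 · 5^3.
Divisors: 1, 2, 3, 5, 6, 9, 10, 15, 18, 25, 30, 45, 50, 75, 90, 125, 150, 225, 250, 375, 450, 750, 1125, 2250.
Check each in increasing order: 2039^1 ≡ 2039;  2039^2 ≡ 2175;  2039^3 ≡ 355;  2039^5 ≡ 32;  2039^6 ≡ 2220;  2039^9 ≡ 250;  2039^10 ≡ 1024;  2039^15 ≡ 1254;  2039^18 ≡ 1723;  2039^25 ≡ 1026;  2039^30 ≡ 1318;  2039^45 ≡ 538;  2039^50 ≡ 1459;  2039^75 ≡ 19;  2039^90 ≡ 1316;  2039^125 ≡ 709;  2039^150 ≡ 361;  2039^225 ≡ 106;  2039^250 ≡ 708;  2039^375 ≡ 2250;  2039^450 ≡ 2232;  2039^750 ≡ 1.
Smallest exponent giving 1 is 750.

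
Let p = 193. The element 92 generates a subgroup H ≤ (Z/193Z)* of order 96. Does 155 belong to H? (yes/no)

no

155 ∈ ⟨92⟩ iff 155^96 ≡ 1 (mod 193), since |⟨92⟩| = 96.
155^96 mod 193 = 192.
Since 192 ≠ 1, 155 does not lie in the subgroup.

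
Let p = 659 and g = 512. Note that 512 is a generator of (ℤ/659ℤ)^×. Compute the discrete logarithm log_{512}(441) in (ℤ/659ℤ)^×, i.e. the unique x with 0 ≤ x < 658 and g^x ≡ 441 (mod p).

Baby-step giant-step with m = ceil(sqrt(658)) = 26.
Baby table (512^j mod 659 for j=0..25):
  0:1  1:512  2:521  3:516  4:592  5:623  6:20  7:355
  8:535  9:435  10:637  11:598  12:400  13:510  14:156  15:133
  16:219  17:98  18:92  19:315  20:484  21:24  22:426  23:642
  24:522  25:369
Giant step factor: 512^(-26) ≡ 45 (mod 659).
Scan 441·45^i mod 659 for i = 0, 1, …:
  i=0: 441   i=1: 75   i=2: 80   i=3: 305
  i=4: 545   i=5: 142   i=6: 459   i=7: 226
  i=8: 285   i=9: 304     …   i=20: 407
  i=21: 522
Match at i=21, j=24: x = 21·26 + 24 = 570.

570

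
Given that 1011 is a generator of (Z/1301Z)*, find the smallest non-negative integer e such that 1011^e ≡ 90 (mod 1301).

79

Baby-step giant-step with m = ceil(sqrt(1300)) = 37.
Baby table (1011^j mod 1301 for j=0..36):
  0:1  1:1011  2:836  3:847  4:259  5:348  6:558  7:805
  8:730  9:363  10:111  11:335  12:425  13:345  14:127  15:899
  16:791  17:887  18:368  19:1263  20:612  21:757  22:339  23:566
  24:1087  25:913  26:634  27:882  28:517  29:986  30:280  31:763
  32:1201  33:378  34:965  35:1166  36:120
Giant step factor: 1011^(-37) ≡ 744 (mod 1301).
Scan 90·744^i mod 1301 for i = 0, 1, …:
  i=0: 90   i=1: 609   i=2: 348
Match at i=2, j=5: e = 2·37 + 5 = 79.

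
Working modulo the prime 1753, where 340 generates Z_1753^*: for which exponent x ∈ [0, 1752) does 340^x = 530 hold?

343

Baby-step giant-step with m = ceil(sqrt(1752)) = 42.
Baby table (340^j mod 1753 for j=0..41):
  0:1  1:340  2:1655  3:1740  4:839  5:1274  6:169  7:1364
  8:968  9:1309  10:1551  11:1440  12:513  13:873  14:563  15:343
  16:922  17:1446  18:800  19:285  20:485  21:118  22:1554  23:707
  24:219  25:834  26:1327  27:659  28:1429  29:279  30:198  31:706
  32:1632  33:932  34:1340  35:1573  36:155  37:110  38:587  39:1491
  40:323  41:1134
Giant step factor: 340^(-42) ≡ 298 (mod 1753).
Scan 530·298^i mod 1753 for i = 0, 1, …:
  i=0: 530   i=1: 170   i=2: 1576   i=3: 1597
  i=4: 843   i=5: 535   i=6: 1660   i=7: 334
  i=8: 1364
Match at i=8, j=7: x = 8·42 + 7 = 343.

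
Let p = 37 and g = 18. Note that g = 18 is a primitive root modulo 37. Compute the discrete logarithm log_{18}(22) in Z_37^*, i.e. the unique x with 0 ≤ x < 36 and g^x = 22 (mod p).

Successive powers of 18 modulo 37:
  18^0=1  18^1=18  18^2=28  18^3=23  18^4=7  18^5=15
  18^6=11  18^7=13  18^8=12  18^9=31  18^10=3  18^11=17
  18^12=10  18^13=32  18^14=21  18^15=8  18^16=33  18^17=2
  18^18=36  18^19=19  18^20=9  18^21=14  18^22=30  18^23=22
So 18^23 ≡ 22 (mod 37), giving x = 23.

23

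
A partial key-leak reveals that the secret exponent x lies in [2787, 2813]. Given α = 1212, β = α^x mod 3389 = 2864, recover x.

Compute 1212^2787 mod 3389 = 1937, then multiply by 1212 repeatedly:
  1212^2787=1937  1212^2788=2456  1212^2789=1130  1212^2790=404  1212^2791=1632
  1212^2792=2197  1212^2793=2399  1212^2794=3215  1212^2795=2619  1212^2796=2124
  1212^2797=2037  1212^2798=1652  1212^2799=2714  1212^2800=2038  1212^2801=2864
Found 2864 at exponent 2801.

2801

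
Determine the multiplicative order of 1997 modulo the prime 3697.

1848

The order of 1997 must divide p − 1 = 3696 = 2^4 · 3 · 7 · 11.
Divisors: 1, 2, 3, 4, 6, 7, 8, 11, 12, 14, 16, 21, 22, 24, 28, 33, 42, 44, 48, 56, 66, 77, 84, 88, 112, 132, 154, 168, 176, 231, 264, 308, 336, 462, 528, 616, 924, 1232, 1848, 3696.
Check each in increasing order: 1997^1 ≡ 1997;  1997^2 ≡ 2643;  1997^3 ≡ 2452;  1997^4 ≡ 1816;  1997^6 ≡ 982;  1997^7 ≡ 1644;  1997^8 ≡ 132;  1997^11 ≡ 2025;  1997^12 ≡ 3104;  1997^14 ≡ 229;  1997^16 ≡ 2636;  1997^21 ≡ 3079;  1997^22 ≡ 652;  1997^24 ≡ 434;  1997^28 ≡ 683;  1997^33 ≡ 471;  1997^42 ≡ 1133;  1997^44 ≡ 3646;  1997^48 ≡ 3506;  1997^56 ≡ 667;  1997^66 ≡ 21;  1997^77 ≡ 1858;  1997^84 ≡ 830;  1997^88 ≡ 2601;  1997^112 ≡ 1249;  1997^132 ≡ 441;  1997^154 ≡ 2863;  1997^168 ≡ 1258;  1997^176 ≡ 3388;  1997^231 ≡ 3168;  1997^264 ≡ 2237;  1997^308 ≡ 520;  1997^336 ≡ 248;  1997^462 ≡ 2566;  1997^528 ≡ 2128;  1997^616 ≡ 519;  1997^924 ≡ 3696;  1997^1232 ≡ 3177;  1997^1848 ≡ 1.
Smallest exponent giving 1 is 1848.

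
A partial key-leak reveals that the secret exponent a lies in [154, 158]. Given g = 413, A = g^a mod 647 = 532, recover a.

157

Compute 413^154 mod 647 = 93, then multiply by 413 repeatedly:
  413^154=93  413^155=236  413^156=418  413^157=532
Found 532 at exponent 157.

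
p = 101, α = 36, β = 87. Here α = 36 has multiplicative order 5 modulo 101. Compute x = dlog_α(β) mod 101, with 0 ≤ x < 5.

4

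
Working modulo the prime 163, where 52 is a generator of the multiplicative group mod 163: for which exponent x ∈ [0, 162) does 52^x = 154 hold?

Baby-step giant-step with m = ceil(sqrt(162)) = 13.
Baby table (52^j mod 163 for j=0..12):
  0:1  1:52  2:96  3:102  4:88  5:12  6:135  7:11
  8:83  9:78  10:144  11:153  12:132
Giant step factor: 52^(-13) ≡ 154 (mod 163).
Scan 154·154^i mod 163 for i = 0, 1, …:
  i=0: 154   i=1: 81   i=2: 86   i=3: 41
  i=4: 120   i=5: 61   i=6: 103   i=7: 51
  i=8: 30   i=9: 56   i=10: 148   i=11: 135
Match at i=11, j=6: x = 11·13 + 6 = 149.

149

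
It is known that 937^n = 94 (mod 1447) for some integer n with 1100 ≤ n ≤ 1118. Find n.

1103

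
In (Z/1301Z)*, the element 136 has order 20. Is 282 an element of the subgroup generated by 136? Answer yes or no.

yes

282 ∈ ⟨136⟩ iff 282^20 ≡ 1 (mod 1301), since |⟨136⟩| = 20.
282^20 mod 1301 = 1.
Since 1 = 1, 282 lies in the subgroup.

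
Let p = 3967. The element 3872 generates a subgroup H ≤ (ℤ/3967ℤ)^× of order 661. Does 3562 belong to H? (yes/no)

yes

3562 ∈ ⟨3872⟩ iff 3562^661 ≡ 1 (mod 3967), since |⟨3872⟩| = 661.
3562^661 mod 3967 = 1.
Since 1 = 1, 3562 lies in the subgroup.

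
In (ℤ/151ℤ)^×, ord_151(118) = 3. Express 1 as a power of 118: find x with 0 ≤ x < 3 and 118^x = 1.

0

Successive powers of 118 modulo 151:
  118^0=1
So 118^0 ≡ 1 (mod 151), giving x = 0.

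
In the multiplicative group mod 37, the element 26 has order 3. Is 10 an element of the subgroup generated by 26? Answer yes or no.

10 ∈ ⟨26⟩ iff 10^3 ≡ 1 (mod 37), since |⟨26⟩| = 3.
10^3 mod 37 = 1.
Since 1 = 1, 10 lies in the subgroup.

yes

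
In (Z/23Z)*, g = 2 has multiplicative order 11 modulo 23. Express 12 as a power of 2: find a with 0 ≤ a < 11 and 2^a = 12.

10

Successive powers of 2 modulo 23:
  2^0=1  2^1=2  2^2=4  2^3=8  2^4=16  2^5=9
  2^6=18  2^7=13  2^8=3  2^9=6  2^10=12
So 2^10 ≡ 12 (mod 23), giving a = 10.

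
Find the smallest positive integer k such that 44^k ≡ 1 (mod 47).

The order of 44 must divide p − 1 = 46 = 2 · 23.
Divisors: 1, 2, 23, 46.
Check each in increasing order: 44^1 ≡ 44;  44^2 ≡ 9;  44^23 ≡ 46;  44^46 ≡ 1.
Smallest exponent giving 1 is 46.

46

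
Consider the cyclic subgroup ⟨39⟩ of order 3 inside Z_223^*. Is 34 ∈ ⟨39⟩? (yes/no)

34 ∈ ⟨39⟩ iff 34^3 ≡ 1 (mod 223), since |⟨39⟩| = 3.
34^3 mod 223 = 56.
Since 56 ≠ 1, 34 does not lie in the subgroup.

no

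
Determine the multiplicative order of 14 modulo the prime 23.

22

The order of 14 must divide p − 1 = 22 = 2 · 11.
Divisors: 1, 2, 11, 22.
Check each in increasing order: 14^1 ≡ 14;  14^2 ≡ 12;  14^11 ≡ 22;  14^22 ≡ 1.
Smallest exponent giving 1 is 22.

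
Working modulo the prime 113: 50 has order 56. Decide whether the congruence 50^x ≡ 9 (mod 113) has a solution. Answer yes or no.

yes

9 ∈ ⟨50⟩ iff 9^56 ≡ 1 (mod 113), since |⟨50⟩| = 56.
9^56 mod 113 = 1.
Since 1 = 1, 9 lies in the subgroup.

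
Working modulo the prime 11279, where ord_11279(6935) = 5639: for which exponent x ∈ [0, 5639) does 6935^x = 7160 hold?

Baby-step giant-step with m = ceil(sqrt(5639)) = 76.
Baby table (6935^j mod 11279 for j=0..75):
  0:1  1:6935  2:569  3:9644  4:7949  5:5842  6:102  7:8072
  8:1643  9:2415  10:9989  11:9376  12:10404  13:11256  14:9680  15:9471
  16:3768  17:8916  18:982  19:8933  20:6087  21:7327  22:850  23:7112
  24:9932  25:8846  26:529  27:2940  28:7747  29:3568  30:9233  31:11251
  32:8842  33:6626  34:664  35:3008  36:5609  37:8423  38:10843  39:10391
  40:54  41:2283  42:8168  43:1942  44:644  45:10935  46:5508  47:7286
  48:9769  49:6341  50:9293  51:10028  52:9145  53:10037  54:3886  55:3879
  56:450  57:7746  58:7912  59:8664  60:1607  61:893  62:784  63:562
  64:6215  65:3966  66:6008  67:854  68:1015  69:929  70:2306  71:9767
  72:3750  73:8155  74:2019  75:4526
Giant step factor: 6935^(-76) ≡ 10512 (mod 11279).
Scan 7160·10512^i mod 11279 for i = 0, 1, …:
  i=0: 7160   i=1: 1153   i=2: 6690   i=3: 715
  i=4: 4266   i=5: 10167   i=6: 6979   i=7: 4632
  i=8: 141   i=9: 4643     …   i=59: 4642
  i=60: 3750
Match at i=60, j=72: x = 60·76 + 72 = 4632.

4632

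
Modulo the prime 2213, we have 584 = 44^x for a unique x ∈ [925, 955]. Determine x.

Compute 44^925 mod 2213 = 1384, then multiply by 44 repeatedly:
  44^925=1384  44^926=1145  44^927=1694  44^928=1507  44^929=2131
  44^930=818  44^931=584
Found 584 at exponent 931.

931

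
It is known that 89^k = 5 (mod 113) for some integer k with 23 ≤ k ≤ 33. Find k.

Compute 89^23 mod 113 = 76, then multiply by 89 repeatedly:
  89^23=76  89^24=97  89^25=45  89^26=50  89^27=43
  89^28=98  89^29=21  89^30=61  89^31=5
Found 5 at exponent 31.

31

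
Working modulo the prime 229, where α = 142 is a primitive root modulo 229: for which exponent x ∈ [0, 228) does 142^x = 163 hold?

191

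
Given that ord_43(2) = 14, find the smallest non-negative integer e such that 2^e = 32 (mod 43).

5

Successive powers of 2 modulo 43:
  2^0=1  2^1=2  2^2=4  2^3=8  2^4=16  2^5=32
So 2^5 ≡ 32 (mod 43), giving e = 5.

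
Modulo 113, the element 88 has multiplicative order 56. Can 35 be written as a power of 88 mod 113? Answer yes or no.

no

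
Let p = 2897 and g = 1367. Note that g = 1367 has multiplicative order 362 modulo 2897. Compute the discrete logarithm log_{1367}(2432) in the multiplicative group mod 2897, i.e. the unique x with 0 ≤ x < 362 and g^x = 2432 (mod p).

137

Baby-step giant-step with m = ceil(sqrt(362)) = 20.
Baby table (1367^j mod 2897 for j=0..19):
  0:1  1:1367  2:124  3:1482  4:891  5:1257  6:398  7:2327
  8:103  9:1745  10:1184  11:2002  12:1966  13:2003  14:436  15:2127
  16:1918  17:121  18:278  19:519
Giant step factor: 1367^(-20) ≡ 1637 (mod 2897).
Scan 2432·1637^i mod 2897 for i = 0, 1, …:
  i=0: 2432   i=1: 706   i=2: 2716   i=3: 2094
  i=4: 727   i=5: 2329   i=6: 121
Match at i=6, j=17: x = 6·20 + 17 = 137.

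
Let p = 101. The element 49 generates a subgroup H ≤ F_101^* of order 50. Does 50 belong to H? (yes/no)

50 ∈ ⟨49⟩ iff 50^50 ≡ 1 (mod 101), since |⟨49⟩| = 50.
50^50 mod 101 = 100.
Since 100 ≠ 1, 50 does not lie in the subgroup.

no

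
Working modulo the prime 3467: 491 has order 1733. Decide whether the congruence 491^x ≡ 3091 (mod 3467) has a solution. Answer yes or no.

no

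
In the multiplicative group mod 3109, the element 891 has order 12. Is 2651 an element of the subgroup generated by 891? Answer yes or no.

no

⟨891⟩ has order 12; its elements mod 3109 are {1, 164, 727, 891, 1085, 1086, 2023, 2024, 2218, 2382, 2945, 3108}.
2651 is not in this set.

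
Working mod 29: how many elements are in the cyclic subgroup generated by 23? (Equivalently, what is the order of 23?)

7

The order of 23 must divide p − 1 = 28 = 2^2 · 7.
Divisors: 1, 2, 4, 7, 14, 28.
Check each in increasing order: 23^1 ≡ 23;  23^2 ≡ 7;  23^4 ≡ 20;  23^7 ≡ 1.
Smallest exponent giving 1 is 7.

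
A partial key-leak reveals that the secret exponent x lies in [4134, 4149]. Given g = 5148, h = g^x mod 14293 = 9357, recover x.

4143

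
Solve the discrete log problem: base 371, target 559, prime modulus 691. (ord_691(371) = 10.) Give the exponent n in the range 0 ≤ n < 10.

Successive powers of 371 modulo 691:
  371^0=1  371^1=371  371^2=132  371^3=602  371^4=149  371^5=690
  371^6=320  371^7=559
So 371^7 ≡ 559 (mod 691), giving n = 7.

7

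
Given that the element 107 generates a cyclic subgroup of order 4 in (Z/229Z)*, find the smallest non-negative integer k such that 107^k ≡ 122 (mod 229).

3

Successive powers of 107 modulo 229:
  107^0=1  107^1=107  107^2=228  107^3=122
So 107^3 ≡ 122 (mod 229), giving k = 3.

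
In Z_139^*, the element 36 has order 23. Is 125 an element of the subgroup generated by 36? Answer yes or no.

yes

125 ∈ ⟨36⟩ iff 125^23 ≡ 1 (mod 139), since |⟨36⟩| = 23.
125^23 mod 139 = 1.
Since 1 = 1, 125 lies in the subgroup.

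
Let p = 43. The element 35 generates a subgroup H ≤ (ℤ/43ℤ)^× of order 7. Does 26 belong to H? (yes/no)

26 ∈ ⟨35⟩ iff 26^7 ≡ 1 (mod 43), since |⟨35⟩| = 7.
26^7 mod 43 = 7.
Since 7 ≠ 1, 26 does not lie in the subgroup.

no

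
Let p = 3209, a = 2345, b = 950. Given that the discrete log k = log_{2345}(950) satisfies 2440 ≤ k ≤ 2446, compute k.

Compute 2345^2440 mod 3209 = 400, then multiply by 2345 repeatedly:
  2345^2440=400  2345^2441=972  2345^2442=950
Found 950 at exponent 2442.

2442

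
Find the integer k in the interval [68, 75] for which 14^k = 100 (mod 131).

Compute 14^68 mod 131 = 7, then multiply by 14 repeatedly:
  14^68=7  14^69=98  14^70=62  14^71=82  14^72=100
Found 100 at exponent 72.

72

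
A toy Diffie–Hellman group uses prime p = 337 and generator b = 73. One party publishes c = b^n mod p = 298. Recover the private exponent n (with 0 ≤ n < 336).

282

Baby-step giant-step with m = ceil(sqrt(336)) = 19.
Baby table (73^j mod 337 for j=0..18):
  0:1  1:73  2:274  3:119  4:262  5:254  6:7  7:174
  8:233  9:159  10:149  11:93  12:49  13:207  14:283  15:102
  16:32  17:314  18:6
Giant step factor: 73^(-19) ≡ 327 (mod 337).
Scan 298·327^i mod 337 for i = 0, 1, …:
  i=0: 298   i=1: 53   i=2: 144   i=3: 245
  i=4: 246   i=5: 236   i=6: 336   i=7: 10
  i=8: 237   i=9: 326     …   i=13: 199
  i=14: 32
Match at i=14, j=16: n = 14·19 + 16 = 282.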